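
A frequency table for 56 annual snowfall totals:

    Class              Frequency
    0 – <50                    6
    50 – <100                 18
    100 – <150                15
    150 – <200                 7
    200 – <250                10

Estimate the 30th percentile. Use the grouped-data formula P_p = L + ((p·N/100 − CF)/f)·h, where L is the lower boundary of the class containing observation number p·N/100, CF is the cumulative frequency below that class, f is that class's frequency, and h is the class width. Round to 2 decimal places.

80.00

N = 56; target position k = 30/100 · 56 = 16.8.
Cumulative frequencies: 6, 24, 39, 46, 56.
Observation 16.8 falls in the class 50 – <100.
L = 50, CF = 6, f = 18, h = 50.
P30 = 50 + ((16.8 − 6)/18)·50 = 50 + 30 = 80.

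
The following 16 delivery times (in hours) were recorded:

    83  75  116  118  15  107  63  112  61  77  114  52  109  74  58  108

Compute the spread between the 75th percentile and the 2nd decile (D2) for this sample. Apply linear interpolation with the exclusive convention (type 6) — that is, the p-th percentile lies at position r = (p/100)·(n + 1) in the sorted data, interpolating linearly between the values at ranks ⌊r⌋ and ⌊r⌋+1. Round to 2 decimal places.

52.05

Sorted: 15, 52, 58, 61, 63, 74, 75, 77, 83, 107, 108, 109, 112, 114, 116, 118.
n = 16.
P20: r = 3.4; ranks 3–4 are 58, 61; interpolating gives 59.2.
P75: r = 12.75; ranks 12–13 are 109, 112; interpolating gives 111.25.
Difference: 111.25 − 59.2 = 52.05.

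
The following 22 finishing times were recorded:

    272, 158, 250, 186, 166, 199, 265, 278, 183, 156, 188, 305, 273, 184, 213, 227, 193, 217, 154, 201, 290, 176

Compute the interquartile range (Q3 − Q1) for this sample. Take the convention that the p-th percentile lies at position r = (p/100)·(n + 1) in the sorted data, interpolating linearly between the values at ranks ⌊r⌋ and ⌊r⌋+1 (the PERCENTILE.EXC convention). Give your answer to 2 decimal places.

85.50

Sorted: 154, 156, 158, 166, 176, 183, 184, 186, 188, 193, 199, 201, 213, 217, 227, 250, 265, 272, 273, 278, 290, 305.
n = 22.
P25: r = 5.75; ranks 5–6 are 176, 183; interpolating gives 181.25.
P75: r = 17.25; ranks 17–18 are 265, 272; interpolating gives 266.75.
Difference: 266.75 − 181.25 = 85.5.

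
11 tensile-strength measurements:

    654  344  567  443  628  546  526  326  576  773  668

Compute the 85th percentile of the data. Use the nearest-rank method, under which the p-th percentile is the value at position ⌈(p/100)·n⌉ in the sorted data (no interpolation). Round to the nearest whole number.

Sorted: 326, 344, 443, 526, 546, 567, 576, 628, 654, 668, 773.
n = 11.
Position = ⌈85/100 · 11⌉ = ⌈9.35⌉ = 10.
The value at rank 10 is 668.

668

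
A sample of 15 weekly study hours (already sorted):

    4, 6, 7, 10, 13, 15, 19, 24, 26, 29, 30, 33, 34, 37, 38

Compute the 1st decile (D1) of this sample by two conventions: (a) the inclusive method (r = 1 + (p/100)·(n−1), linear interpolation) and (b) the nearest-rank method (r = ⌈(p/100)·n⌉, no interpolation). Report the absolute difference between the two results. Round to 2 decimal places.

0.40

n = 15.
(a) r = 2.4; between ranks 2 (6) and 3 (7): 6.4.
(b) the nearest-rank method: rank 2 → 6.
|6.4 − 6| = 0.4.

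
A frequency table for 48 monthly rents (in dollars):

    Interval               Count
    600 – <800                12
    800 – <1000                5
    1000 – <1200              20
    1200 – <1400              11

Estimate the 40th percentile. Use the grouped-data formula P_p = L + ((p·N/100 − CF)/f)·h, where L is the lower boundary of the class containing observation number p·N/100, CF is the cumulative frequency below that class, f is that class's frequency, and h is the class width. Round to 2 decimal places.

1022.00

N = 48; target position k = 40/100 · 48 = 19.2.
Cumulative frequencies: 12, 17, 37, 48.
Observation 19.2 falls in the class 1000 – <1200.
L = 1000, CF = 17, f = 20, h = 200.
P40 = 1000 + ((19.2 − 17)/20)·200 = 1000 + 22 = 1022.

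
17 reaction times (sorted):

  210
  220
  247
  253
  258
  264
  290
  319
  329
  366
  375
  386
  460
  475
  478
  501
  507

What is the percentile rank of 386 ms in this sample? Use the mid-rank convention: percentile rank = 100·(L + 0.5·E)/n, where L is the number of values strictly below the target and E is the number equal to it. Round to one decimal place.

Count below 386: L = 11; count equal: E = 1; n = 17.
Percentile rank = 100·(11 + 0.5·1)/17 = 100·11.5/17 = 67.65.

67.6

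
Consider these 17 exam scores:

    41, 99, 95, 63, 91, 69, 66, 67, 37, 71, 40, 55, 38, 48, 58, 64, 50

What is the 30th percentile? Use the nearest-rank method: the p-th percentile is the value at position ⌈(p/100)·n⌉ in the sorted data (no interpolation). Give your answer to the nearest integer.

50

Sorted: 37, 38, 40, 41, 48, 50, 55, 58, 63, 64, 66, 67, 69, 71, 91, 95, 99.
n = 17.
Position = ⌈30/100 · 17⌉ = ⌈5.1⌉ = 6.
The value at rank 6 is 50.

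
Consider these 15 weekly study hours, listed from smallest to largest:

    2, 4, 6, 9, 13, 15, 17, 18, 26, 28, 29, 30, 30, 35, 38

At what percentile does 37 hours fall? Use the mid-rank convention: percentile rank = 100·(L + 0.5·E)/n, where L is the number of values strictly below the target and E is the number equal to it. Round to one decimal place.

Count below 37: L = 14; count equal: E = 0; n = 15.
Percentile rank = 100·(14 + 0.5·0)/15 = 100·14/15 = 93.33.

93.3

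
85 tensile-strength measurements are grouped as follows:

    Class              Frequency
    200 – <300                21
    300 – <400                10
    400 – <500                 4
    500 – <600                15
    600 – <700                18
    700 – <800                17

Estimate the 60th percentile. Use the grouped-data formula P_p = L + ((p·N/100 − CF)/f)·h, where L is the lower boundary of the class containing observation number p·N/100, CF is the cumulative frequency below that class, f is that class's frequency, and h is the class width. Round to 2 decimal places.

605.56

N = 85; target position k = 60/100 · 85 = 51.
Cumulative frequencies: 21, 31, 35, 50, 68, 85.
Observation 51 falls in the class 600 – <700.
L = 600, CF = 50, f = 18, h = 100.
P60 = 600 + ((51 − 50)/18)·100 = 600 + 5.55556 = 605.556.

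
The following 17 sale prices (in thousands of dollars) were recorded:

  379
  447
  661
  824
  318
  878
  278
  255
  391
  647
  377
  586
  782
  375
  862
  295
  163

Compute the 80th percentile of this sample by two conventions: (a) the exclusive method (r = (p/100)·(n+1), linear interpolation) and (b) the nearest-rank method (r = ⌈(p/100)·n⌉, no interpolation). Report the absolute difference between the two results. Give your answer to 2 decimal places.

Sorted: 163, 255, 278, 295, 318, 375, 377, 379, 391, 447, 586, 647, 661, 782, 824, 862, 878.
n = 17.
(a) r = 14.4; between ranks 14 (782) and 15 (824): 798.8.
(b) the nearest-rank method: rank 14 → 782.
|798.8 − 782| = 16.8.

16.80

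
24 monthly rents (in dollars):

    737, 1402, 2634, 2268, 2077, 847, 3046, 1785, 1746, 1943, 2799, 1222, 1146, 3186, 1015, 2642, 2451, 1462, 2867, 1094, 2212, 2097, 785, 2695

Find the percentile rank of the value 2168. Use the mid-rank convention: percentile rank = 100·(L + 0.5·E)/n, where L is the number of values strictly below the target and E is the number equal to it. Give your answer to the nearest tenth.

Sorted: 737, 785, 847, 1015, 1094, 1146, 1222, 1402, 1462, 1746, 1785, 1943, 2077, 2097, 2212, 2268, 2451, 2634, 2642, 2695, 2799, 2867, 3046, 3186.
Count below 2168: L = 14; count equal: E = 0; n = 24.
Percentile rank = 100·(14 + 0.5·0)/24 = 100·14/24 = 58.33.

58.3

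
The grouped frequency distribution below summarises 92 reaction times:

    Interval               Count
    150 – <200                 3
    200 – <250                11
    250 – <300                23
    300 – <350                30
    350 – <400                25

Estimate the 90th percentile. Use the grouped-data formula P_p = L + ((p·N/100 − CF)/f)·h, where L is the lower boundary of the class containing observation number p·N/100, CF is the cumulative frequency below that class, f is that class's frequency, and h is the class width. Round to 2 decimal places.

381.60

N = 92; target position k = 90/100 · 92 = 82.8.
Cumulative frequencies: 3, 14, 37, 67, 92.
Observation 82.8 falls in the class 350 – <400.
L = 350, CF = 67, f = 25, h = 50.
P90 = 350 + ((82.8 − 67)/25)·50 = 350 + 31.6 = 381.6.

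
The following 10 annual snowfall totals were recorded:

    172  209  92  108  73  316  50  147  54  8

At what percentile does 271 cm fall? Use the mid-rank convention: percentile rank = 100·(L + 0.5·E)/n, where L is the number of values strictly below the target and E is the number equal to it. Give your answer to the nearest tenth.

90.0

Sorted: 8, 50, 54, 73, 92, 108, 147, 172, 209, 316.
Count below 271: L = 9; count equal: E = 0; n = 10.
Percentile rank = 100·(9 + 0.5·0)/10 = 100·9/10 = 90.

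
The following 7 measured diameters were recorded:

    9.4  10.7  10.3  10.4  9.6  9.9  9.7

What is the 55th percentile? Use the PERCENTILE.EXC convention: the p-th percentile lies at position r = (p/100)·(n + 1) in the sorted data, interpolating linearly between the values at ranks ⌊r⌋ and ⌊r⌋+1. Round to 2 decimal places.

Sorted: 9.4, 9.6, 9.7, 9.9, 10.3, 10.4, 10.7.
n = 7.
r = (55/100)·(7 + 1) = 4.4.
Rank 4 is 9.9 and rank 5 is 10.3.
Interpolate: 9.9 + 0.4·(10.3 − 9.9) = 9.9 + 0.4·0.4 = 10.06.

10.06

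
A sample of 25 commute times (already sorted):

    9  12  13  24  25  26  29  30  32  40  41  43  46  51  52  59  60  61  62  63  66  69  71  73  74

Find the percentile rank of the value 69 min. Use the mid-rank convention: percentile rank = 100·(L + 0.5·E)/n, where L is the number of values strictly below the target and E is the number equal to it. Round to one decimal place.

Count below 69: L = 21; count equal: E = 1; n = 25.
Percentile rank = 100·(21 + 0.5·1)/25 = 100·21.5/25 = 86.

86.0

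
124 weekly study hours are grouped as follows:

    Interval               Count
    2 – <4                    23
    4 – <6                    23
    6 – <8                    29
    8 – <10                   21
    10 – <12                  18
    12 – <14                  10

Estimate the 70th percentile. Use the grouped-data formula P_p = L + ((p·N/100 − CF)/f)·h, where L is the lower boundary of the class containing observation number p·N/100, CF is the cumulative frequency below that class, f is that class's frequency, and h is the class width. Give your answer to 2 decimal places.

N = 124; target position k = 70/100 · 124 = 86.8.
Cumulative frequencies: 23, 46, 75, 96, 114, 124.
Observation 86.8 falls in the class 8 – <10.
L = 8, CF = 75, f = 21, h = 2.
P70 = 8 + ((86.8 − 75)/21)·2 = 8 + 1.12381 = 9.12381.

9.12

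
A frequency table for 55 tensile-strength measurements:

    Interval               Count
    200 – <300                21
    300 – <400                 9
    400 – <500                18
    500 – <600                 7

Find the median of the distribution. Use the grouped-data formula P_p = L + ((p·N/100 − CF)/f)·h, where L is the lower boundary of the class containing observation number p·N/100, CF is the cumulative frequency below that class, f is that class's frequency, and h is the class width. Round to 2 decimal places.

372.22

N = 55; target position k = 50/100 · 55 = 27.5.
Cumulative frequencies: 21, 30, 48, 55.
Observation 27.5 falls in the class 300 – <400.
L = 300, CF = 21, f = 9, h = 100.
P50 = 300 + ((27.5 − 21)/9)·100 = 300 + 72.2222 = 372.222.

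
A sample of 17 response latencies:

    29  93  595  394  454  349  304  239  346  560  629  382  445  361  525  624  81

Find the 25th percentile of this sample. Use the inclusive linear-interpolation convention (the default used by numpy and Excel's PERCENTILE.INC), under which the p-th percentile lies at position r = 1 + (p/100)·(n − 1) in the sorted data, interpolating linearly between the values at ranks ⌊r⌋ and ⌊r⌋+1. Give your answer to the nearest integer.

Sorted: 29, 81, 93, 239, 304, 346, 349, 361, 382, 394, 445, 454, 525, 560, 595, 624, 629.
n = 17.
r = 1 + (25/100)·(17 − 1) = 1 + 4 = 5.
r is an integer, so P25 is the value at rank 5: 304.

304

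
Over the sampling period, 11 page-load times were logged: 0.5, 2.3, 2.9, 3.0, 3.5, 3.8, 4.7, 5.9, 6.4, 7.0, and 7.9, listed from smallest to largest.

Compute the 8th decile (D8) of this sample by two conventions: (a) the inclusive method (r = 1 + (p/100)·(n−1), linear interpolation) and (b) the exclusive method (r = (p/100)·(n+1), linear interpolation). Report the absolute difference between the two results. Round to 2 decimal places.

n = 11.
(a) r = 9 → value at rank 9 = 6.4.
(b) r = 9.6; between ranks 9 (6.4) and 10 (7.0): 6.76.
|6.4 − 6.76| = 0.36.

0.36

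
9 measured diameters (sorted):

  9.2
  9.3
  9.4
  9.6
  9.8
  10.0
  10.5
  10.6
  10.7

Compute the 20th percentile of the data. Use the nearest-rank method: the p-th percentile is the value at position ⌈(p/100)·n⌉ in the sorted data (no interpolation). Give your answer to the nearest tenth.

9.3

n = 9.
Position = ⌈20/100 · 9⌉ = ⌈1.8⌉ = 2.
The value at rank 2 is 9.3.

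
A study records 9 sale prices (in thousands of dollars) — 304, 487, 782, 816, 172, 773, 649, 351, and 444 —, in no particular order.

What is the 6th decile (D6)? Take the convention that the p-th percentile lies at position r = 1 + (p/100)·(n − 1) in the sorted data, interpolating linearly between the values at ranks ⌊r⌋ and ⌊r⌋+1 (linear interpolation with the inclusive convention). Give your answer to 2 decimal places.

Sorted: 172, 304, 351, 444, 487, 649, 773, 782, 816.
n = 9.
r = 1 + (60/100)·(9 − 1) = 1 + 4.8 = 5.8.
Rank 5 is 487 and rank 6 is 649.
Interpolate: 487 + 0.8·(649 − 487) = 487 + 0.8·162 = 616.6.

616.60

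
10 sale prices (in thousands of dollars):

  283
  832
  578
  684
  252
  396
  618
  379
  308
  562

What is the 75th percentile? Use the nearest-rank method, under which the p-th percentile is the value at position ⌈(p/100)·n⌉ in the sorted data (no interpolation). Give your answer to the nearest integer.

Sorted: 252, 283, 308, 379, 396, 562, 578, 618, 684, 832.
n = 10.
Position = ⌈75/100 · 10⌉ = ⌈7.5⌉ = 8.
The value at rank 8 is 618.

618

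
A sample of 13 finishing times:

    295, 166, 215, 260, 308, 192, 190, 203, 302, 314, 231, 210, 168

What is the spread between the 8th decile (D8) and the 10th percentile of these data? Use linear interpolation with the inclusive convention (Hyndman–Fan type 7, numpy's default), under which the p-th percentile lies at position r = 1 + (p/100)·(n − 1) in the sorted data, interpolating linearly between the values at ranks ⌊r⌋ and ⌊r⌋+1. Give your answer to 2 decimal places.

Sorted: 166, 168, 190, 192, 203, 210, 215, 231, 260, 295, 302, 308, 314.
n = 13.
P10: r = 2.2; ranks 2–3 are 168, 190; interpolating gives 172.4.
P80: r = 10.6; ranks 10–11 are 295, 302; interpolating gives 299.2.
Difference: 299.2 − 172.4 = 126.8.

126.80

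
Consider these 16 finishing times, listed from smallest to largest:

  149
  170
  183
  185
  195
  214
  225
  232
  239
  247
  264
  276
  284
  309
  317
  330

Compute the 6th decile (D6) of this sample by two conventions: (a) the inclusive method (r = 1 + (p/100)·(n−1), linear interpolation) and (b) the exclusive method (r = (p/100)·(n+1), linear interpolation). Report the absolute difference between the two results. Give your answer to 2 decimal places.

3.40

n = 16.
(a) r = 10 → value at rank 10 = 247.
(b) r = 10.2; between ranks 10 (247) and 11 (264): 250.4.
|247 − 250.4| = 3.4.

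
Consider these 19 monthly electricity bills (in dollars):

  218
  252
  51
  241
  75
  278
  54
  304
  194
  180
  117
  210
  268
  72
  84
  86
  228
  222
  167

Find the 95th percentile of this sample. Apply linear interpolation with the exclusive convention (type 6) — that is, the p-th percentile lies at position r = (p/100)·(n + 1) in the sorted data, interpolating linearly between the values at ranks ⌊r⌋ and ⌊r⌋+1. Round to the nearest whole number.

304

Sorted: 51, 54, 72, 75, 84, 86, 117, 167, 180, 194, 210, 218, 222, 228, 241, 252, 268, 278, 304.
n = 19.
r = (95/100)·(19 + 1) = 19.
r is an integer, so P95 is the value at rank 19: 304.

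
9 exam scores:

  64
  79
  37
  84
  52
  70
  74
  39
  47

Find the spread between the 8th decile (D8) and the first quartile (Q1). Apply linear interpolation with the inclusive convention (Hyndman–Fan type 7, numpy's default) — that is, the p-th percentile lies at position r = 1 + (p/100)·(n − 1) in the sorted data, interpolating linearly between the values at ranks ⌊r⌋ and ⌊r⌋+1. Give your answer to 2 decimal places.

Sorted: 37, 39, 47, 52, 64, 70, 74, 79, 84.
n = 9.
P25: r = 3 (integer) → 47.
P80: r = 7.4; ranks 7–8 are 74, 79; interpolating gives 76.
Difference: 76 − 47 = 29.

29.00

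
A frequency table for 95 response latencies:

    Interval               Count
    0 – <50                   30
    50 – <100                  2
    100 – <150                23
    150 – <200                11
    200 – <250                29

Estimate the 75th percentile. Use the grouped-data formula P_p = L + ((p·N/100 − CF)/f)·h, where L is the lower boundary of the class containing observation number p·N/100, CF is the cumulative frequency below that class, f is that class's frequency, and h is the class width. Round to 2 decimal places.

209.05

N = 95; target position k = 75/100 · 95 = 71.25.
Cumulative frequencies: 30, 32, 55, 66, 95.
Observation 71.25 falls in the class 200 – <250.
L = 200, CF = 66, f = 29, h = 50.
P75 = 200 + ((71.25 − 66)/29)·50 = 200 + 9.05172 = 209.052.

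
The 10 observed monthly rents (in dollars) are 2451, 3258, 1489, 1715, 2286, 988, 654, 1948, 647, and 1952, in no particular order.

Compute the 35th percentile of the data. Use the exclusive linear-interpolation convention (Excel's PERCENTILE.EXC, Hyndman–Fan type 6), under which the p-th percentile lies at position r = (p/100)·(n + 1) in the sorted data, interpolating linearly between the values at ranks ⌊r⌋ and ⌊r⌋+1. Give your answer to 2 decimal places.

1413.85

Sorted: 647, 654, 988, 1489, 1715, 1948, 1952, 2286, 2451, 3258.
n = 10.
r = (35/100)·(10 + 1) = 3.85.
Rank 3 is 988 and rank 4 is 1489.
Interpolate: 988 + 0.85·(1489 − 988) = 988 + 0.85·501 = 1413.85.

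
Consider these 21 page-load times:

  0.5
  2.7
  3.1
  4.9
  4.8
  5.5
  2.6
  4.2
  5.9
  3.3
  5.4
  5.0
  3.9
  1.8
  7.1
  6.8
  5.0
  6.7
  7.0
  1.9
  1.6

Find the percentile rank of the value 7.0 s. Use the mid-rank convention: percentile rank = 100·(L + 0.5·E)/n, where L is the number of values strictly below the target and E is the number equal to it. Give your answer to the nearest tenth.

Sorted: 0.5, 1.6, 1.8, 1.9, 2.6, 2.7, 3.1, 3.3, 3.9, 4.2, 4.8, 4.9, 5.0, 5.0, 5.4, 5.5, 5.9, 6.7, 6.8, 7.0, 7.1.
Count below 7.0: L = 19; count equal: E = 1; n = 21.
Percentile rank = 100·(19 + 0.5·1)/21 = 100·19.5/21 = 92.86.

92.9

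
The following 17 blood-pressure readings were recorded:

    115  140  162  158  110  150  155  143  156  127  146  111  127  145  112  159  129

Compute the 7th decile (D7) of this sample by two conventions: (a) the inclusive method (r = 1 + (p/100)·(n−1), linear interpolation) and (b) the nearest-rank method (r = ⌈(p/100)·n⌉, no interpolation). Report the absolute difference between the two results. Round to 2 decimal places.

Sorted: 110, 111, 112, 115, 127, 127, 129, 140, 143, 145, 146, 150, 155, 156, 158, 159, 162.
n = 17.
(a) r = 12.2; between ranks 12 (150) and 13 (155): 151.
(b) the nearest-rank method: rank 12 → 150.
|151 − 150| = 1.

1.00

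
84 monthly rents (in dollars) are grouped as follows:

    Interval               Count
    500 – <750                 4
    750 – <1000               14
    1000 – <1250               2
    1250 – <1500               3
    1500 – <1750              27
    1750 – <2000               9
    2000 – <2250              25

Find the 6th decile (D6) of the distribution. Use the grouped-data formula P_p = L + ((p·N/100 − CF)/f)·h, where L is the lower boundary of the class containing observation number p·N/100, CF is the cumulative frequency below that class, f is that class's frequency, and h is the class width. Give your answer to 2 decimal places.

1761.11

N = 84; target position k = 60/100 · 84 = 50.4.
Cumulative frequencies: 4, 18, 20, 23, 50, 59, 84.
Observation 50.4 falls in the class 1750 – <2000.
L = 1750, CF = 50, f = 9, h = 250.
P60 = 1750 + ((50.4 − 50)/9)·250 = 1750 + 11.1111 = 1761.11.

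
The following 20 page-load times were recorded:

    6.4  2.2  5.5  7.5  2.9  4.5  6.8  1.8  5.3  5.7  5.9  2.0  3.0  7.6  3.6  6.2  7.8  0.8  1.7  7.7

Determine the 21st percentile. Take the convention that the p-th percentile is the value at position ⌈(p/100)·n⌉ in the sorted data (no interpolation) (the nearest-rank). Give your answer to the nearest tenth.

2.2

Sorted: 0.8, 1.7, 1.8, 2.0, 2.2, 2.9, 3.0, 3.6, 4.5, 5.3, 5.5, 5.7, 5.9, 6.2, 6.4, 6.8, 7.5, 7.6, 7.7, 7.8.
n = 20.
Position = ⌈21/100 · 20⌉ = ⌈4.2⌉ = 5.
The value at rank 5 is 2.2.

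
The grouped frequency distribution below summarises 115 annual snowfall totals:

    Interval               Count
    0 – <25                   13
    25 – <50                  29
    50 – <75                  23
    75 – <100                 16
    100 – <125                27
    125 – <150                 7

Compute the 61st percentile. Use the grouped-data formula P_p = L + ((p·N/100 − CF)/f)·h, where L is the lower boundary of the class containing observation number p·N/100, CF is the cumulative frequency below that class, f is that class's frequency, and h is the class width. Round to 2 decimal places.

N = 115; target position k = 61/100 · 115 = 70.15.
Cumulative frequencies: 13, 42, 65, 81, 108, 115.
Observation 70.15 falls in the class 75 – <100.
L = 75, CF = 65, f = 16, h = 25.
P61 = 75 + ((70.15 − 65)/16)·25 = 75 + 8.04688 = 83.0469.

83.05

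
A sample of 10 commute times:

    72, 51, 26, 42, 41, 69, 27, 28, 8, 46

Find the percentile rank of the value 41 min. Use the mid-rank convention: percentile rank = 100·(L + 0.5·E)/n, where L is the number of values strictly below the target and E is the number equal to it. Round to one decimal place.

45.0

Sorted: 8, 26, 27, 28, 41, 42, 46, 51, 69, 72.
Count below 41: L = 4; count equal: E = 1; n = 10.
Percentile rank = 100·(4 + 0.5·1)/10 = 100·4.5/10 = 45.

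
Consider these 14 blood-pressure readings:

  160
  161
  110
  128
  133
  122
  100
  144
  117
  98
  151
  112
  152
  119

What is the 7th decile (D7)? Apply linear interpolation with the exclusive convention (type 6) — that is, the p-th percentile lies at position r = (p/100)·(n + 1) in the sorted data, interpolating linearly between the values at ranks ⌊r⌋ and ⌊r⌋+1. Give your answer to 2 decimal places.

Sorted: 98, 100, 110, 112, 117, 119, 122, 128, 133, 144, 151, 152, 160, 161.
n = 14.
r = (70/100)·(14 + 1) = 10.5.
Rank 10 is 144 and rank 11 is 151.
Interpolate: 144 + 0.5·(151 − 144) = 144 + 0.5·7 = 147.5.

147.50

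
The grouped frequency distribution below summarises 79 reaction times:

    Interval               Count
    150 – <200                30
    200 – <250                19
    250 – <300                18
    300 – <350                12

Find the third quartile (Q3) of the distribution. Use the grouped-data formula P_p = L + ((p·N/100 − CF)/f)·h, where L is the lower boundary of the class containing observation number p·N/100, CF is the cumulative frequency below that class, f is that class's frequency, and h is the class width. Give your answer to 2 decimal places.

N = 79; target position k = 75/100 · 79 = 59.25.
Cumulative frequencies: 30, 49, 67, 79.
Observation 59.25 falls in the class 250 – <300.
L = 250, CF = 49, f = 18, h = 50.
P75 = 250 + ((59.25 − 49)/18)·50 = 250 + 28.4722 = 278.472.

278.47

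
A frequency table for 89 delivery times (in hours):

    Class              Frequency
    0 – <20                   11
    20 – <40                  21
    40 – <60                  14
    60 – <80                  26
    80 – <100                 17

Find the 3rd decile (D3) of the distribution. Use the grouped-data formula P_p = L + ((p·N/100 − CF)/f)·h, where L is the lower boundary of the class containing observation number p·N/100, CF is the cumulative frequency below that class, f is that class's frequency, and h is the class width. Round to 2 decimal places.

34.95

N = 89; target position k = 30/100 · 89 = 26.7.
Cumulative frequencies: 11, 32, 46, 72, 89.
Observation 26.7 falls in the class 20 – <40.
L = 20, CF = 11, f = 21, h = 20.
P30 = 20 + ((26.7 − 11)/21)·20 = 20 + 14.9524 = 34.9524.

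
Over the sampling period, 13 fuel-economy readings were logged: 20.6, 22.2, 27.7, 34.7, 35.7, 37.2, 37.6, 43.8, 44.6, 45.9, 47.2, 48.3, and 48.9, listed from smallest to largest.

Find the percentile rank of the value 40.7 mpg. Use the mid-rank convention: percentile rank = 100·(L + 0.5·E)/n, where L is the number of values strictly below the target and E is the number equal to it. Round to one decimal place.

53.8

Count below 40.7: L = 7; count equal: E = 0; n = 13.
Percentile rank = 100·(7 + 0.5·0)/13 = 100·7/13 = 53.85.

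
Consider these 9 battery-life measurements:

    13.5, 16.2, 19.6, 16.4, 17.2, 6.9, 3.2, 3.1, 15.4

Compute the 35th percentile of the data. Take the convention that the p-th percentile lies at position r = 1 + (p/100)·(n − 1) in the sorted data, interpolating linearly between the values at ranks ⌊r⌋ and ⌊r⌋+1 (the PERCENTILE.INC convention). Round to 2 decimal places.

12.18

Sorted: 3.1, 3.2, 6.9, 13.5, 15.4, 16.2, 16.4, 17.2, 19.6.
n = 9.
r = 1 + (35/100)·(9 − 1) = 1 + 2.8 = 3.8.
Rank 3 is 6.9 and rank 4 is 13.5.
Interpolate: 6.9 + 0.8·(13.5 − 6.9) = 6.9 + 0.8·6.6 = 12.18.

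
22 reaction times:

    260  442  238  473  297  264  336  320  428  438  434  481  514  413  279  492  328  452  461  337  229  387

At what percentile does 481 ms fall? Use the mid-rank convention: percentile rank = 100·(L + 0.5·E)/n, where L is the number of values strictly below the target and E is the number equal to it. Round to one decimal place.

Sorted: 229, 238, 260, 264, 279, 297, 320, 328, 336, 337, 387, 413, 428, 434, 438, 442, 452, 461, 473, 481, 492, 514.
Count below 481: L = 19; count equal: E = 1; n = 22.
Percentile rank = 100·(19 + 0.5·1)/22 = 100·19.5/22 = 88.64.

88.6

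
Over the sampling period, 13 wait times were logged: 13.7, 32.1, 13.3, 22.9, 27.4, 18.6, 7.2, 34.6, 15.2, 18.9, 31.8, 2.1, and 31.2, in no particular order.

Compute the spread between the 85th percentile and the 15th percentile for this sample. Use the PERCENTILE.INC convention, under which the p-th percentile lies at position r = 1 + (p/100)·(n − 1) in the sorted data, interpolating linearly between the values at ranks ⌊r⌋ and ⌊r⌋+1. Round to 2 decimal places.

19.78

Sorted: 2.1, 7.2, 13.3, 13.7, 15.2, 18.6, 18.9, 22.9, 27.4, 31.2, 31.8, 32.1, 34.6.
n = 13.
P15: r = 2.8; ranks 2–3 are 7.2, 13.3; interpolating gives 12.08.
P85: r = 11.2; ranks 11–12 are 31.8, 32.1; interpolating gives 31.86.
Difference: 31.86 − 12.08 = 19.78.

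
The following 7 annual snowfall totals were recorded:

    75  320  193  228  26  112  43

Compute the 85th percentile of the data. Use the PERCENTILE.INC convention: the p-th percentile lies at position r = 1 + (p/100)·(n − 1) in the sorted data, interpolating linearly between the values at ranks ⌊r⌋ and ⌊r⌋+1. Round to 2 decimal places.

Sorted: 26, 43, 75, 112, 193, 228, 320.
n = 7.
r = 1 + (85/100)·(7 − 1) = 1 + 5.1 = 6.1.
Rank 6 is 228 and rank 7 is 320.
Interpolate: 228 + 0.1·(320 − 228) = 228 + 0.1·92 = 237.2.

237.20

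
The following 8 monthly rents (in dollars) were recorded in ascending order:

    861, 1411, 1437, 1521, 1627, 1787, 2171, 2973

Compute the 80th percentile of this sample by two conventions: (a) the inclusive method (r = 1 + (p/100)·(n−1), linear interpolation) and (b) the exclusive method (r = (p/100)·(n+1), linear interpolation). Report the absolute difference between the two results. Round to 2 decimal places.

314.00

n = 8.
(a) r = 6.6; between ranks 6 (1787) and 7 (2171): 2017.4.
(b) r = 7.2; between ranks 7 (2171) and 8 (2973): 2331.4.
|2017.4 − 2331.4| = 314.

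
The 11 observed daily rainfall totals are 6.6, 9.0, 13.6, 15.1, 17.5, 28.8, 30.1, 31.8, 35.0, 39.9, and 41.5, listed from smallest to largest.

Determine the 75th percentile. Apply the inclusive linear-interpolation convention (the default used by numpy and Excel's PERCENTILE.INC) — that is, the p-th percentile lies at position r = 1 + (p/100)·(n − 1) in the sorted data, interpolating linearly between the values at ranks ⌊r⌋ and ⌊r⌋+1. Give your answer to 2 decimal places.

33.40

n = 11.
r = 1 + (75/100)·(11 − 1) = 1 + 7.5 = 8.5.
Rank 8 is 31.8 and rank 9 is 35.0.
Interpolate: 31.8 + 0.5·(35.0 − 31.8) = 31.8 + 0.5·3.2 = 33.4.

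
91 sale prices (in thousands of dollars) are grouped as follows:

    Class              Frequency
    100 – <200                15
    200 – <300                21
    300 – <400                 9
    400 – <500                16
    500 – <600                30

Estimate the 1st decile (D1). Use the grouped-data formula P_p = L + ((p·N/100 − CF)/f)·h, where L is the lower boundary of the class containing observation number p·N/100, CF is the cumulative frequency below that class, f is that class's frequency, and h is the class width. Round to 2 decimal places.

160.67

N = 91; target position k = 10/100 · 91 = 9.1.
Cumulative frequencies: 15, 36, 45, 61, 91.
Observation 9.1 falls in the class 100 – <200.
L = 100, CF = 0, f = 15, h = 100.
P10 = 100 + ((9.1 − 0)/15)·100 = 100 + 60.6667 = 160.667.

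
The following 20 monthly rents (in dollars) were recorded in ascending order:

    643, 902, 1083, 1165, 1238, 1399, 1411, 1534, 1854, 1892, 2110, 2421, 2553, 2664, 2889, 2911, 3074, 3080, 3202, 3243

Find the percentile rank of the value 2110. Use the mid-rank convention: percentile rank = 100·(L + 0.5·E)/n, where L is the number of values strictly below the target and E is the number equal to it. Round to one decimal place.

Count below 2110: L = 10; count equal: E = 1; n = 20.
Percentile rank = 100·(10 + 0.5·1)/20 = 100·10.5/20 = 52.5.

52.5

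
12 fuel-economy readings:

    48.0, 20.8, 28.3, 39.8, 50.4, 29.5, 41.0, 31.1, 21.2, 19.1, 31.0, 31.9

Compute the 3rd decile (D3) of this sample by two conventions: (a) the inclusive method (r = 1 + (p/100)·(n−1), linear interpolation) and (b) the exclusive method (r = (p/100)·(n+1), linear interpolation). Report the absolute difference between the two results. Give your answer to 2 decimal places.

Sorted: 19.1, 20.8, 21.2, 28.3, 29.5, 31.0, 31.1, 31.9, 39.8, 41.0, 48.0, 50.4.
n = 12.
(a) r = 4.3; between ranks 4 (28.3) and 5 (29.5): 28.66.
(b) r = 3.9; between ranks 3 (21.2) and 4 (28.3): 27.59.
|28.66 − 27.59| = 1.07.

1.07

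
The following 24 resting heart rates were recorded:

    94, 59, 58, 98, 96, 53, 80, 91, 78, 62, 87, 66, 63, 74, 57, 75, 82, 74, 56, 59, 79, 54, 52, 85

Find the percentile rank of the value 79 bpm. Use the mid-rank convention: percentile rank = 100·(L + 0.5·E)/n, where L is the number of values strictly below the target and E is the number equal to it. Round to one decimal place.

64.6

Sorted: 52, 53, 54, 56, 57, 58, 59, 59, 62, 63, 66, 74, 74, 75, 78, 79, 80, 82, 85, 87, 91, 94, 96, 98.
Count below 79: L = 15; count equal: E = 1; n = 24.
Percentile rank = 100·(15 + 0.5·1)/24 = 100·15.5/24 = 64.58.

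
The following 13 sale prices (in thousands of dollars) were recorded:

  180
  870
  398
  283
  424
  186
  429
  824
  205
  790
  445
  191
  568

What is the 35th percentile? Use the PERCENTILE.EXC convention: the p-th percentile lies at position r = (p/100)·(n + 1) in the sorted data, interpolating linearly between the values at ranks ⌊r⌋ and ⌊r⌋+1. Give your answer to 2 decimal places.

Sorted: 180, 186, 191, 205, 283, 398, 424, 429, 445, 568, 790, 824, 870.
n = 13.
r = (35/100)·(13 + 1) = 4.9.
Rank 4 is 205 and rank 5 is 283.
Interpolate: 205 + 0.9·(283 − 205) = 205 + 0.9·78 = 275.2.

275.20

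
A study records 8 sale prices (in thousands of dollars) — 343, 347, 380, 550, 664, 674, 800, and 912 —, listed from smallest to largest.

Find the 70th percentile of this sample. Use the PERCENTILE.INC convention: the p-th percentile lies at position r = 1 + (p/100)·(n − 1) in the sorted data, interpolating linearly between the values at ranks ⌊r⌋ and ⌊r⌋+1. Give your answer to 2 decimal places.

673.00

n = 8.
r = 1 + (70/100)·(8 − 1) = 1 + 4.9 = 5.9.
Rank 5 is 664 and rank 6 is 674.
Interpolate: 664 + 0.9·(674 − 664) = 664 + 0.9·10 = 673.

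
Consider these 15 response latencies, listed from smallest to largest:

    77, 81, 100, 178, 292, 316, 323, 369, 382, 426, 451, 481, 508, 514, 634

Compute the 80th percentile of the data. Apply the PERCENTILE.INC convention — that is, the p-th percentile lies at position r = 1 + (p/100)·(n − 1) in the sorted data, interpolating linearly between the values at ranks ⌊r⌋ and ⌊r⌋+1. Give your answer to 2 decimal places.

486.40

n = 15.
r = 1 + (80/100)·(15 − 1) = 1 + 11.2 = 12.2.
Rank 12 is 481 and rank 13 is 508.
Interpolate: 481 + 0.2·(508 − 481) = 481 + 0.2·27 = 486.4.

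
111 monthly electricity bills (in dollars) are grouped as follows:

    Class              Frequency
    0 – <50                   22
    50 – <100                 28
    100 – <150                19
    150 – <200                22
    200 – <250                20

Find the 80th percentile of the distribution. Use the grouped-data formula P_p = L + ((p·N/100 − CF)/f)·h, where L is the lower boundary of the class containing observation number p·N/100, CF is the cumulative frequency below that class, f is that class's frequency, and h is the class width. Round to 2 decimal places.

N = 111; target position k = 80/100 · 111 = 88.8.
Cumulative frequencies: 22, 50, 69, 91, 111.
Observation 88.8 falls in the class 150 – <200.
L = 150, CF = 69, f = 22, h = 50.
P80 = 150 + ((88.8 − 69)/22)·50 = 150 + 45 = 195.

195.00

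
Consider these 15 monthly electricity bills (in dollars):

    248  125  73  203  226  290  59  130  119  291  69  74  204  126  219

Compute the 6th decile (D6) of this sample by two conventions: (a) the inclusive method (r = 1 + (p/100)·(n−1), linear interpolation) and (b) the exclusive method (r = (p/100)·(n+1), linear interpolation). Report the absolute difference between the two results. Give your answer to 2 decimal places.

Sorted: 59, 69, 73, 74, 119, 125, 126, 130, 203, 204, 219, 226, 248, 290, 291.
n = 15.
(a) r = 9.4; between ranks 9 (203) and 10 (204): 203.4.
(b) r = 9.6; between ranks 9 (203) and 10 (204): 203.6.
|203.4 − 203.6| = 0.2.

0.20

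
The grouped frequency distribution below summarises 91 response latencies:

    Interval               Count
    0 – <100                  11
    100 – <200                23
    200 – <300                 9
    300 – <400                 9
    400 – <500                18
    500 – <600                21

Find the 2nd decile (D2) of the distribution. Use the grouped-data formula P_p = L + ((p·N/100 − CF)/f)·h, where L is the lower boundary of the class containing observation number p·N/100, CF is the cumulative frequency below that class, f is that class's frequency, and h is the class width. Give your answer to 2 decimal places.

131.30

N = 91; target position k = 20/100 · 91 = 18.2.
Cumulative frequencies: 11, 34, 43, 52, 70, 91.
Observation 18.2 falls in the class 100 – <200.
L = 100, CF = 11, f = 23, h = 100.
P20 = 100 + ((18.2 − 11)/23)·100 = 100 + 31.3043 = 131.304.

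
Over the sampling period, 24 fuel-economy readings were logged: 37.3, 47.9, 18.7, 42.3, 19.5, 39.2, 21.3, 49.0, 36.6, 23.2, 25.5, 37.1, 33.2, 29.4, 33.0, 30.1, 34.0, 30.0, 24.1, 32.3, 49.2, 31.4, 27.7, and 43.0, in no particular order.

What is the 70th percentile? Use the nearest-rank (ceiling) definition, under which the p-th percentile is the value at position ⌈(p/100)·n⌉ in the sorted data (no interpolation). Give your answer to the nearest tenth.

37.1

Sorted: 18.7, 19.5, 21.3, 23.2, 24.1, 25.5, 27.7, 29.4, 30.0, 30.1, 31.4, 32.3, 33.0, 33.2, 34.0, 36.6, 37.1, 37.3, 39.2, 42.3, 43.0, 47.9, 49.0, 49.2.
n = 24.
Position = ⌈70/100 · 24⌉ = ⌈16.8⌉ = 17.
The value at rank 17 is 37.1.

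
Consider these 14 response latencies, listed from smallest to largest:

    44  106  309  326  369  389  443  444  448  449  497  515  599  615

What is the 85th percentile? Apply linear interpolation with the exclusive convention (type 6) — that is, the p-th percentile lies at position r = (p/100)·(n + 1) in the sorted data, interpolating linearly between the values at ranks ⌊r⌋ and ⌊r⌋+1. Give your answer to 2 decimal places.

578.00

n = 14.
r = (85/100)·(14 + 1) = 12.75.
Rank 12 is 515 and rank 13 is 599.
Interpolate: 515 + 0.75·(599 − 515) = 515 + 0.75·84 = 578.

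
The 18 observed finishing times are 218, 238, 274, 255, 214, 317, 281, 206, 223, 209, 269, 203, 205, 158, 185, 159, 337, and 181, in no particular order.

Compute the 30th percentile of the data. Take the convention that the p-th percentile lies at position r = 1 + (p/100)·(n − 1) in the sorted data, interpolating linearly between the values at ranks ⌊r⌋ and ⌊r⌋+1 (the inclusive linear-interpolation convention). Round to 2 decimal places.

205.10

Sorted: 158, 159, 181, 185, 203, 205, 206, 209, 214, 218, 223, 238, 255, 269, 274, 281, 317, 337.
n = 18.
r = 1 + (30/100)·(18 − 1) = 1 + 5.1 = 6.1.
Rank 6 is 205 and rank 7 is 206.
Interpolate: 205 + 0.1·(206 − 205) = 205 + 0.1·1 = 205.1.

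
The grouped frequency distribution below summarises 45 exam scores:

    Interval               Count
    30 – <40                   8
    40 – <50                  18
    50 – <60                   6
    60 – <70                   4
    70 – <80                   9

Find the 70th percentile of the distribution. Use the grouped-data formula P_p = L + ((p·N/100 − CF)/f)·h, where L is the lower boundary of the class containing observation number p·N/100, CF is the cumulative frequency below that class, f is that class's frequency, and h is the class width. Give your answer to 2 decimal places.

N = 45; target position k = 70/100 · 45 = 31.5.
Cumulative frequencies: 8, 26, 32, 36, 45.
Observation 31.5 falls in the class 50 – <60.
L = 50, CF = 26, f = 6, h = 10.
P70 = 50 + ((31.5 − 26)/6)·10 = 50 + 9.16667 = 59.1667.

59.17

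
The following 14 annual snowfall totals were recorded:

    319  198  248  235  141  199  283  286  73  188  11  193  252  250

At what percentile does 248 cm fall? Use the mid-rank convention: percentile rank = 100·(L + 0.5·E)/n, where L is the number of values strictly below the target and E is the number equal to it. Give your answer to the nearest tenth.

Sorted: 11, 73, 141, 188, 193, 198, 199, 235, 248, 250, 252, 283, 286, 319.
Count below 248: L = 8; count equal: E = 1; n = 14.
Percentile rank = 100·(8 + 0.5·1)/14 = 100·8.5/14 = 60.71.

60.7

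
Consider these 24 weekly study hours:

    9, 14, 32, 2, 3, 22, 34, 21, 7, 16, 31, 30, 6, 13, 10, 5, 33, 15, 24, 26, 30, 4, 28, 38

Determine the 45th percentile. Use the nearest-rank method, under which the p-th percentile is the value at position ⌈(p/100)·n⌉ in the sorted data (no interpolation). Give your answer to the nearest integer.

15

Sorted: 2, 3, 4, 5, 6, 7, 9, 10, 13, 14, 15, 16, 21, 22, 24, 26, 28, 30, 30, 31, 32, 33, 34, 38.
n = 24.
Position = ⌈45/100 · 24⌉ = ⌈10.8⌉ = 11.
The value at rank 11 is 15.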